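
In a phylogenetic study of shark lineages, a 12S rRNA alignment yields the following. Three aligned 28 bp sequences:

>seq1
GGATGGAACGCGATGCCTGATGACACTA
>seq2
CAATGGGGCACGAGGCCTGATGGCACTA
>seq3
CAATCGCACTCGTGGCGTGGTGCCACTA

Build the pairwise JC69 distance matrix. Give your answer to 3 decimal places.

d(seq1,seq2) = 0.304, d(seq1,seq3) = 0.485, d(seq2,seq3) = 0.360

seq1–seq2: 7/28 sites differ → p = 0.25, d = −0.75 ln(1 − 0.333333) = 0.304098 ≈ 0.304.
seq1–seq3: 10/28 sites differ → p ≈ 0.357143, d = −0.75 ln(1 − 0.476191) = 0.484971 ≈ 0.485.
seq2–seq3: 8/28 sites differ → p ≈ 0.285714, d = −0.75 ln(1 − 0.380952) = 0.359679 ≈ 0.360.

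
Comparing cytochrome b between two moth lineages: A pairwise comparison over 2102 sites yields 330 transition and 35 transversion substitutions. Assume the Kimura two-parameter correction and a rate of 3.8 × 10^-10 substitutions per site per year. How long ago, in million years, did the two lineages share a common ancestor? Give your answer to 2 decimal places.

275.24

P = 330/2102 ≈ 0.156993 and Q = 35/2102 ≈ 0.016651.
Under the Kimura two-parameter model, d = −½ ln(1 − 2P − Q) − ¼ ln(1 − 2Q).
1 − 2P − Q = 0.669363, giving −½ ln(0.669363) = 0.200714.
1 − 2Q = 0.966698, giving −¼ ln(0.966698) = 0.008467.
d = 0.200714 + 0.008467 = 0.209181.
Under a molecular clock d = 2μt, so t = d/(2μ) = 0.209181 / (2 × 3.8 × 10^-10) = 275.24 million years.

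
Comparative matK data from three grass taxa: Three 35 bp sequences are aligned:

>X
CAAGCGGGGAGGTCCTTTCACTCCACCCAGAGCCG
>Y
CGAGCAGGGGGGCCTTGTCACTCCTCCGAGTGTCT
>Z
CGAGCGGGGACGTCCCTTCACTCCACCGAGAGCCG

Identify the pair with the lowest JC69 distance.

X and Z

X–Y: 11/35 differ, p = 0.314, d = 0.407.
X–Z: 4/35 differ, p = 0.114, d = 0.124.
Y–Z: 11/35 differ, p = 0.314, d = 0.407.
The smallest distance is between X and Z.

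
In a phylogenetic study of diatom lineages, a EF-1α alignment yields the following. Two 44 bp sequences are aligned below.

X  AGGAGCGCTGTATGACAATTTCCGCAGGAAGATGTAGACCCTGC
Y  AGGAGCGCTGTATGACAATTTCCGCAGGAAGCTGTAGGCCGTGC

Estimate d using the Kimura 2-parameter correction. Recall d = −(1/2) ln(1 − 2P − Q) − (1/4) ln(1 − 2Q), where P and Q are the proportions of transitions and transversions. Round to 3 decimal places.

Of 44 sites, 1 differences are transitions and 2 are transversions, so P = 1/44 ≈ 0.022727 and Q = 2/44 ≈ 0.045455.
Under the Kimura two-parameter model, d = −½ ln(1 − 2P − Q) − ¼ ln(1 − 2Q).
1 − 2P − Q = 0.909091, giving −½ ln(0.909091) = 0.047655.
1 − 2Q = 0.90909, giving −¼ ln(0.90909) = 0.023828.
d = 0.047655 + 0.023828 = 0.071483.

0.071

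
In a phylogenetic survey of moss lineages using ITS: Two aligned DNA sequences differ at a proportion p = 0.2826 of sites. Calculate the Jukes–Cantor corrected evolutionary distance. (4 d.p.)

d = −(3/4) ln(1 − 4p/3) = −0.75 ln(1 − 0.3768) = −0.75 ln(0.6232)
  = −0.75 × (-0.472888) = 0.354666 substitutions/site.

0.3547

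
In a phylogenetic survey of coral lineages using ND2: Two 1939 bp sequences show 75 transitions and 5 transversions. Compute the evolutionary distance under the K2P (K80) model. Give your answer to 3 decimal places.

P = 75/1939 ≈ 0.03868 and Q = 5/1939 ≈ 0.002579.
Under the Kimura two-parameter model, d = −½ ln(1 − 2P − Q) − ¼ ln(1 − 2Q).
1 − 2P − Q = 0.920061, giving −½ ln(0.920061) = 0.041658.
1 − 2Q = 0.994842, giving −¼ ln(0.994842) = 0.001293.
d = 0.041658 + 0.001293 = 0.042951.

0.043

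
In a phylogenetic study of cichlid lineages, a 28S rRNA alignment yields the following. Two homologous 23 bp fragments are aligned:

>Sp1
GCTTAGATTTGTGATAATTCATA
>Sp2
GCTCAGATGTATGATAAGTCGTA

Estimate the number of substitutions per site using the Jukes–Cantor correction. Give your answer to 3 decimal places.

0.257

The sequences differ at 5 of 23 sites (4, 9, 11, 18, 21), so p = 5/23 ≈ 0.217391.
d = −(3/4) ln(1 − 4p/3) = −0.75 ln(1 − 0.289855) = −0.75 ln(0.710145)
  = −0.75 × (-0.342286) = 0.256715 substitutions/site.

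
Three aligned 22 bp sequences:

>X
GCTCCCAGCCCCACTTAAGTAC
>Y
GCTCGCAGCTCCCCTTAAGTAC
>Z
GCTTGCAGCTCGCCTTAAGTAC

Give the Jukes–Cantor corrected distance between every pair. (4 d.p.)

X–Y: 3/22 sites differ → p ≈ 0.136364, d = −0.75 ln(1 − 0.181819) = 0.150504 ≈ 0.1505.
X–Z: 5/22 sites differ → p ≈ 0.227273, d = −0.75 ln(1 − 0.303031) = 0.270761 ≈ 0.2708.
Y–Z: 2/22 sites differ → p ≈ 0.090909, d = −0.75 ln(1 − 0.121212) = 0.096909 ≈ 0.0969.

d(X,Y) = 0.1505, d(X,Z) = 0.2708, d(Y,Z) = 0.0969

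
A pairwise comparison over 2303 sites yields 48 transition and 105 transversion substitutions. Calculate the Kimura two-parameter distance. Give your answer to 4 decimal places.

0.0696

P = 48/2303 ≈ 0.020842 and Q = 105/2303 ≈ 0.045593.
Under the Kimura two-parameter model, d = −½ ln(1 − 2P − Q) − ¼ ln(1 − 2Q).
1 − 2P − Q = 0.912723, giving −½ ln(0.912723) = 0.045661.
1 − 2Q = 0.908814, giving −¼ ln(0.908814) = 0.023904.
d = 0.045661 + 0.023904 = 0.069565.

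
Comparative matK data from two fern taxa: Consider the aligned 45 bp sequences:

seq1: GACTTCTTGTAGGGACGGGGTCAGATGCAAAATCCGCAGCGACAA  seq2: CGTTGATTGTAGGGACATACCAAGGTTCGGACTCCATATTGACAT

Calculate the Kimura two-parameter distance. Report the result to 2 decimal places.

Of 45 sites, 11 differences are transitions and 10 are transversions, so P = 11/45 ≈ 0.244444 and Q = 10/45 ≈ 0.222222.
Under the Kimura two-parameter model, d = −½ ln(1 − 2P − Q) − ¼ ln(1 − 2Q).
1 − 2P − Q = 0.28889, giving −½ ln(0.28889) = 0.620855.
1 − 2Q = 0.555556, giving −¼ ln(0.555556) = 0.146946.
d = 0.620855 + 0.146946 = 0.767801.

0.77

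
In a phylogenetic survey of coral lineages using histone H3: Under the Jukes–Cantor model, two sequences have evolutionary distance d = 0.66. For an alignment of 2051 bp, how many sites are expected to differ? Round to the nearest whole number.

900

Invert JC69: p = (3/4)(1 − e^(−4d/3)) = 0.75 × (1 − e^(-0.88)) = 0.75 × (1 − 0.414783) = 0.438913.
Expected differing sites = pL ≈ 0.438913 × 2051 = 900.210563 ≈ 900.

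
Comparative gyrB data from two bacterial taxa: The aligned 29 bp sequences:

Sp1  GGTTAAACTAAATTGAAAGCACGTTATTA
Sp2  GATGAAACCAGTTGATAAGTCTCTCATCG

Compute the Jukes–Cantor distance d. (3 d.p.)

0.878

The sequences differ at 15 of 29 sites, so p = 15/29 ≈ 0.517241.
d = −(3/4) ln(1 − 4p/3) = −0.75 ln(1 − 0.689655) = −0.75 ln(0.310345)
  = −0.75 × (-1.170071) = 0.877553 substitutions/site.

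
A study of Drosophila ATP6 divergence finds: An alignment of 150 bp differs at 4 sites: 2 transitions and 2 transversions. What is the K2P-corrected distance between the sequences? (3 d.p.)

0.027

P = 2/150 ≈ 0.013333 and Q = 2/150 ≈ 0.013333.
Under the Kimura two-parameter model, d = −½ ln(1 − 2P − Q) − ¼ ln(1 − 2Q).
1 − 2P − Q = 0.960001, giving −½ ln(0.960001) = 0.020410.
1 − 2Q = 0.973334, giving −¼ ln(0.973334) = 0.006757.
d = 0.020410 + 0.006757 = 0.027167.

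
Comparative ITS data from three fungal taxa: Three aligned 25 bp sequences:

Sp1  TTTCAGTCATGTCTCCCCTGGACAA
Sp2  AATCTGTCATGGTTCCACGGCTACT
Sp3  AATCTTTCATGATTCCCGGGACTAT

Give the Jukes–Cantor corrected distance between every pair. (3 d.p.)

Sp1–Sp2: 12/25 sites differ → p = 0.48, d = −0.75 ln(1 − 0.64) = 0.766238 ≈ 0.766.
Sp1–Sp3: 12/25 sites differ → p = 0.48, d = −0.75 ln(1 − 0.64) = 0.766238 ≈ 0.766.
Sp2–Sp3: 8/25 sites differ → p = 0.32, d = −0.75 ln(1 − 0.426667) = 0.417216 ≈ 0.417.

d(Sp1,Sp2) = 0.766, d(Sp1,Sp3) = 0.766, d(Sp2,Sp3) = 0.417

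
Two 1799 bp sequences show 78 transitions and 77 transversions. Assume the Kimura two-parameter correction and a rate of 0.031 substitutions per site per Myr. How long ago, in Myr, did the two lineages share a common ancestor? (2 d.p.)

P = 78/1799 ≈ 0.043357 and Q = 77/1799 ≈ 0.042802.
Under the Kimura two-parameter model, d = −½ ln(1 − 2P − Q) − ¼ ln(1 − 2Q).
1 − 2P − Q = 0.870484, giving −½ ln(0.870484) = 0.069353.
1 − 2Q = 0.914396, giving −¼ ln(0.914396) = 0.022373.
d = 0.069353 + 0.022373 = 0.091726.
Under a molecular clock d = 2μt, so t = d/(2μ) = 0.091726 / (2 × 0.031) = 1.48 Myr.

1.48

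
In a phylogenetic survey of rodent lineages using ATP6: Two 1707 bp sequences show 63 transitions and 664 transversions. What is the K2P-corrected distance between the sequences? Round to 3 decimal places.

0.687

P = 63/1707 ≈ 0.036907 and Q = 664/1707 ≈ 0.388987.
Under the Kimura two-parameter model, d = −½ ln(1 − 2P − Q) − ¼ ln(1 − 2Q).
1 − 2P − Q = 0.537199, giving −½ ln(0.537199) = 0.310693.
1 − 2Q = 0.222026, giving −¼ ln(0.222026) = 0.376240.
d = 0.310693 + 0.376240 = 0.686933.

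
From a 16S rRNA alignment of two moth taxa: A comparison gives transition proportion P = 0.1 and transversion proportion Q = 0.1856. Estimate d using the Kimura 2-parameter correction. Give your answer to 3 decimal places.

Under the Kimura two-parameter model, d = −½ ln(1 − 2P − Q) − ¼ ln(1 − 2Q).
1 − 2P − Q = 0.6144, giving −½ ln(0.6144) = 0.243555.
1 − 2Q = 0.6288, giving −¼ ln(0.6288) = 0.115986.
d = 0.243555 + 0.115986 = 0.359541.

0.360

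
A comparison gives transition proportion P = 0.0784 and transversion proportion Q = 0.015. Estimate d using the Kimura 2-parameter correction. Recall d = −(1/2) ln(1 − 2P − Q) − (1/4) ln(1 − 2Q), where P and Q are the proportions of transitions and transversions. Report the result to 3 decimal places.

0.102

Under the Kimura two-parameter model, d = −½ ln(1 − 2P − Q) − ¼ ln(1 − 2Q).
1 − 2P − Q = 0.8282, giving −½ ln(0.8282) = 0.094250.
1 − 2Q = 0.97, giving −¼ ln(0.97) = 0.007615.
d = 0.094250 + 0.007615 = 0.101865.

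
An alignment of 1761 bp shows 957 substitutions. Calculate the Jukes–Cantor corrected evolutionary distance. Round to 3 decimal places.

p = 957/1761 ≈ 0.543441.
d = −(3/4) ln(1 − 4p/3) = −0.75 ln(1 − 0.724588) = −0.75 ln(0.275412)
  = −0.75 × (-1.289487) = 0.967115 substitutions/site.

0.967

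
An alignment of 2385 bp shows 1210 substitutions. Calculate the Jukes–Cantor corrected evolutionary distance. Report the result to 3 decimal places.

0.846

p = 1210/2385 ≈ 0.507338.
d = −(3/4) ln(1 − 4p/3) = −0.75 ln(1 − 0.676451) = −0.75 ln(0.323549)
  = −0.75 × (-1.128405) = 0.846304 substitutions/site.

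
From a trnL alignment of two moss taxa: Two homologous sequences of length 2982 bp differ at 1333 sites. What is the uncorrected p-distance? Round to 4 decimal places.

0.4470

p = 1333/2982 = 0.447015… ≈ 0.4470 (to 4 d.p.).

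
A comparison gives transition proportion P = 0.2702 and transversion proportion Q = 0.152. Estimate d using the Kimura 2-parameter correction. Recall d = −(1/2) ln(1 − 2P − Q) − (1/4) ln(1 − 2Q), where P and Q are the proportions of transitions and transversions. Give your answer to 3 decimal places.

0.680

Under the Kimura two-parameter model, d = −½ ln(1 − 2P − Q) − ¼ ln(1 − 2Q).
1 − 2P − Q = 0.3076, giving −½ ln(0.3076) = 0.589478.
1 − 2Q = 0.696, giving −¼ ln(0.696) = 0.090601.
d = 0.589478 + 0.090601 = 0.680079.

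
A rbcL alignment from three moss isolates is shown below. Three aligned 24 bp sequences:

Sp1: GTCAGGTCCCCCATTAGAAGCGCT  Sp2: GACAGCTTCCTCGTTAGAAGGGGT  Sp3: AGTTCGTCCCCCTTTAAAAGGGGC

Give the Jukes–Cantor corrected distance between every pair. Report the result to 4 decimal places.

Sp1–Sp2: 7/24 sites differ → p ≈ 0.291667, d = −0.75 ln(1 − 0.388889) = 0.369358 ≈ 0.3694.
Sp1–Sp3: 10/24 sites differ → p ≈ 0.416667, d = −0.75 ln(1 − 0.555556) = 0.608198 ≈ 0.6082.
Sp2–Sp3: 11/24 sites differ → p ≈ 0.458333, d = −0.75 ln(1 − 0.611111) = 0.708346 ≈ 0.7083.

d(Sp1,Sp2) = 0.3694, d(Sp1,Sp3) = 0.6082, d(Sp2,Sp3) = 0.7083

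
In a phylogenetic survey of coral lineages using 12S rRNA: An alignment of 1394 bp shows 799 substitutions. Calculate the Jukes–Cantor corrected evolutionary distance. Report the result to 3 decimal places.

1.084

p = 799/1394 ≈ 0.573171.
d = −(3/4) ln(1 − 4p/3) = −0.75 ln(1 − 0.764228) = −0.75 ln(0.235772)
  = −0.75 × (-1.444890) = 1.083668 substitutions/site.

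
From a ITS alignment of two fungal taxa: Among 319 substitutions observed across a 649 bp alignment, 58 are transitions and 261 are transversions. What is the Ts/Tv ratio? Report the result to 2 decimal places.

0.22

R = 58/261 = 0.222222… ≈ 0.22 (to 2 d.p.).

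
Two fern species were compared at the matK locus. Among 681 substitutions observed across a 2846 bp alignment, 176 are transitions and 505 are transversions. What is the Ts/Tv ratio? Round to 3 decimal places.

0.349

R = 176/505 = 0.348514… ≈ 0.349 (to 3 d.p.).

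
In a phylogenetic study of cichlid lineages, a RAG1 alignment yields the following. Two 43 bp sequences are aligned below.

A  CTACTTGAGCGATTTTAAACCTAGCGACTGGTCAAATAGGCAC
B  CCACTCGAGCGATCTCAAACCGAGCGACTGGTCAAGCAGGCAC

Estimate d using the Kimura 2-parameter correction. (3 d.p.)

Of 43 sites, 6 differences are transitions and 1 are transversions, so P = 6/43 ≈ 0.139535 and Q = 1/43 ≈ 0.023256.
Under the Kimura two-parameter model, d = −½ ln(1 − 2P − Q) − ¼ ln(1 − 2Q).
1 − 2P − Q = 0.697674, giving −½ ln(0.697674) = 0.180002.
1 − 2Q = 0.953488, giving −¼ ln(0.953488) = 0.011907.
d = 0.180002 + 0.011907 = 0.191909.

0.192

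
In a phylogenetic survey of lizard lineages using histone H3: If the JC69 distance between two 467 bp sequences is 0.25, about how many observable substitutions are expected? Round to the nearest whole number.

Invert JC69: p = (3/4)(1 − e^(−4d/3)) = 0.75 × (1 − e^(-0.333333)) = 0.75 × (1 − 0.716532) = 0.212601.
Expected differing sites = pL ≈ 0.212601 × 467 = 99.284667 ≈ 99.

99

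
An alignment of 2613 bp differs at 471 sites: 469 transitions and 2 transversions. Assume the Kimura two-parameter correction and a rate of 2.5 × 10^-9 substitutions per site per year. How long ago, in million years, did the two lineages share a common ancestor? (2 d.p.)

44.66

P = 469/2613 ≈ 0.179487 and Q = 2/2613 ≈ 0.000765.
Under the Kimura two-parameter model, d = −½ ln(1 − 2P − Q) − ¼ ln(1 − 2Q).
1 − 2P − Q = 0.640261, giving −½ ln(0.640261) = 0.222940.
1 − 2Q = 0.99847, giving −¼ ln(0.99847) = 0.000383.
d = 0.222940 + 0.000383 = 0.223323.
Under a molecular clock d = 2μt, so t = d/(2μ) = 0.223323 / (2 × 2.5 × 10^-9) = 44.66 million years.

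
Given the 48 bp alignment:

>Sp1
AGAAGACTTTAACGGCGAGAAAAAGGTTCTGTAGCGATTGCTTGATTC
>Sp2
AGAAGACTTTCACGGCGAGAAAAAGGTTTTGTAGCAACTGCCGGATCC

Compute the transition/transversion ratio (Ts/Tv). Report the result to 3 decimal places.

2.500

Transitions are A↔G and C↔T; transversions are all other mismatches.
Transitions: 5. Transversions: 2.
R = 5/2 = 2.500.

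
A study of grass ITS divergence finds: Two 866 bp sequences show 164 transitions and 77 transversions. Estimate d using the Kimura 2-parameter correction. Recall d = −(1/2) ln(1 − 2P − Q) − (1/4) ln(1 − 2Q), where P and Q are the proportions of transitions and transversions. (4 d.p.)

0.3642

P = 164/866 ≈ 0.189376 and Q = 77/866 ≈ 0.088915.
Under the Kimura two-parameter model, d = −½ ln(1 − 2P − Q) − ¼ ln(1 − 2Q).
1 − 2P − Q = 0.532333, giving −½ ln(0.532333) = 0.315243.
1 − 2Q = 0.82217, giving −¼ ln(0.82217) = 0.048952.
d = 0.315243 + 0.048952 = 0.364195.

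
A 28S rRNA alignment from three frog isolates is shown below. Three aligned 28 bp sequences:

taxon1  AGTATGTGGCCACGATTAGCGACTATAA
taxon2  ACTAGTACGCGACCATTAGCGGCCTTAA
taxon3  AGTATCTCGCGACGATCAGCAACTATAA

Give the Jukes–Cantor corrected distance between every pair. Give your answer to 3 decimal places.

taxon1–taxon2: 10/28 sites differ → p ≈ 0.357143, d = −0.75 ln(1 − 0.476191) = 0.484971 ≈ 0.485.
taxon1–taxon3: 5/28 sites differ → p ≈ 0.178571, d = −0.75 ln(1 − 0.238095) = 0.203950 ≈ 0.204.
taxon2–taxon3: 10/28 sites differ → p ≈ 0.357143, d = −0.75 ln(1 − 0.476191) = 0.484971 ≈ 0.485.

d(taxon1,taxon2) = 0.485, d(taxon1,taxon3) = 0.204, d(taxon2,taxon3) = 0.485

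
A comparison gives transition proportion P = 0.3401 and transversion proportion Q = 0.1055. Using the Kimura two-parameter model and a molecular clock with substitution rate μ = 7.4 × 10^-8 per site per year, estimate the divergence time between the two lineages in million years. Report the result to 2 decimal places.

Under the Kimura two-parameter model, d = −½ ln(1 − 2P − Q) − ¼ ln(1 − 2Q).
1 − 2P − Q = 0.2143, giving −½ ln(0.2143) = 0.770189.
1 − 2Q = 0.789, giving −¼ ln(0.789) = 0.059247.
d = 0.770189 + 0.059247 = 0.829436.
Under a molecular clock d = 2μt, so t = d/(2μ) = 0.829436 / (2 × 7.4 × 10^-8) = 5.60 million years.

5.60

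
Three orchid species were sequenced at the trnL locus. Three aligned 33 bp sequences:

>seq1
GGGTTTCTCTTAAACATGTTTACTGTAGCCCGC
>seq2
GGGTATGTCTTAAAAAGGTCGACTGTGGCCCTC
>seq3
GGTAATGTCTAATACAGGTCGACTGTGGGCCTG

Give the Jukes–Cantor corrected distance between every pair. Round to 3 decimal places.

d(seq1,seq2) = 0.293, d(seq1,seq3) = 0.559, d(seq2,seq3) = 0.249

seq1–seq2: 8/33 sites differ → p ≈ 0.242424, d = −0.75 ln(1 − 0.323232) = 0.292820 ≈ 0.293.
seq1–seq3: 13/33 sites differ → p ≈ 0.393939, d = −0.75 ln(1 − 0.525252) = 0.558728 ≈ 0.559.
seq2–seq3: 7/33 sites differ → p ≈ 0.212121, d = −0.75 ln(1 − 0.282828) = 0.249330 ≈ 0.249.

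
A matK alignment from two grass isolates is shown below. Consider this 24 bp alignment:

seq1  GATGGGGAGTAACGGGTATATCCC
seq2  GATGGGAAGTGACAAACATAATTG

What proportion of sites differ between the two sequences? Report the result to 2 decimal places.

0.42

The sequences differ at 10 of 24 positions (sites 7, 11, 14, 15, 16, 17, 21, 22, 23, 24).
p = 10/24 = 0.416666… ≈ 0.42 (to 2 d.p.).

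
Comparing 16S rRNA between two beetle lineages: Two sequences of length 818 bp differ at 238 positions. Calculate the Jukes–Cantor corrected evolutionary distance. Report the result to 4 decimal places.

p = 238/818 ≈ 0.290954.
d = −(3/4) ln(1 − 4p/3) = −0.75 ln(1 − 0.387939) = −0.75 ln(0.612061)
  = −0.75 × (-0.490923) = 0.368192 substitutions/site.

0.3682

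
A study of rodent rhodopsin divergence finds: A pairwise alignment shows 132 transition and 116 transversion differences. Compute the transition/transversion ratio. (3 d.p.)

1.138

R = 132/116 = 1.137931… ≈ 1.138 (to 3 d.p.).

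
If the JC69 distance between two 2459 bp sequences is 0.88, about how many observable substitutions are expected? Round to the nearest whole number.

1274

Invert JC69: p = (3/4)(1 − e^(−4d/3)) = 0.75 × (1 − e^(-1.173333)) = 0.75 × (1 − 0.309334) = 0.518000.
Expected differing sites = pL ≈ 0.518000 × 2459 = 1273.762 ≈ 1274.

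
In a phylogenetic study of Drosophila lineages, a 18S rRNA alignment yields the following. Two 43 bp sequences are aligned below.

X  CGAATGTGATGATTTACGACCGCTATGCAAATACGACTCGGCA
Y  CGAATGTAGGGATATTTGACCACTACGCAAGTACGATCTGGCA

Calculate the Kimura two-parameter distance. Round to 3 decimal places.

0.373

Of 43 sites, 9 differences are transitions and 3 are transversions, so P = 9/43 ≈ 0.209302 and Q = 3/43 ≈ 0.069767.
Under the Kimura two-parameter model, d = −½ ln(1 − 2P − Q) − ¼ ln(1 − 2Q).
1 − 2P − Q = 0.511629, giving −½ ln(0.511629) = 0.335078.
1 − 2Q = 0.860466, giving −¼ ln(0.860466) = 0.037570.
d = 0.335078 + 0.037570 = 0.372648.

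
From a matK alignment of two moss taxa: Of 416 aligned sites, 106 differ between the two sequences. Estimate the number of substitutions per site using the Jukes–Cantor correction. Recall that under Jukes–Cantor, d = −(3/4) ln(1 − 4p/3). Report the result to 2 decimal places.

p = 106/416 ≈ 0.254808.
d = −(3/4) ln(1 − 4p/3) = −0.75 ln(1 − 0.339744) = −0.75 ln(0.660256)
  = −0.75 × (-0.415128) = 0.311346 substitutions/site.

0.31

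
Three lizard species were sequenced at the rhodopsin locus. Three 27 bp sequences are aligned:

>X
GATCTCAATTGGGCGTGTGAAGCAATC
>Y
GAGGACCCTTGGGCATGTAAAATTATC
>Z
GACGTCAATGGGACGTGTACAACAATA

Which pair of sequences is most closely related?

X and Z

X–Y: 10/27 differ, p = 0.370, d = 0.511.
X–Z: 8/27 differ, p = 0.296, d = 0.377.
Y–Z: 11/27 differ, p = 0.407, d = 0.588.
The smallest distance is between X and Z.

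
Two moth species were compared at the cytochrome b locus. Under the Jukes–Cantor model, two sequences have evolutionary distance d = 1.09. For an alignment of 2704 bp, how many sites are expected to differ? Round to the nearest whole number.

1554

Invert JC69: p = (3/4)(1 − e^(−4d/3)) = 0.75 × (1 − e^(-1.453333)) = 0.75 × (1 − 0.233790) = 0.574658.
Expected differing sites = pL ≈ 0.574658 × 2704 = 1553.875232 ≈ 1554.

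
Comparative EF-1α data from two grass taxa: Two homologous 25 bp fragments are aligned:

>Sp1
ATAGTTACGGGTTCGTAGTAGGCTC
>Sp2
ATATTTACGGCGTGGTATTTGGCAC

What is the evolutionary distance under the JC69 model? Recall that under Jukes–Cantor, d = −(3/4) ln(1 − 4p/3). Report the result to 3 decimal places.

The sequences differ at 7 of 25 sites (4, 11, 12, 14, 18, 20, 24), so p = 7/25 = 0.28.
d = −(3/4) ln(1 − 4p/3) = −0.75 ln(1 − 0.373333) = −0.75 ln(0.626667)
  = −0.75 × (-0.467340) = 0.350505 substitutions/site.

0.351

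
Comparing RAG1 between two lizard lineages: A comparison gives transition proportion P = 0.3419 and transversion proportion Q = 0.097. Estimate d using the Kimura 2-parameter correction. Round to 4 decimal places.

0.8128

Under the Kimura two-parameter model, d = −½ ln(1 − 2P − Q) − ¼ ln(1 − 2Q).
1 − 2P − Q = 0.2192, giving −½ ln(0.2192) = 0.758885.
1 − 2Q = 0.806, giving −¼ ln(0.806) = 0.053918.
d = 0.758885 + 0.053918 = 0.812803.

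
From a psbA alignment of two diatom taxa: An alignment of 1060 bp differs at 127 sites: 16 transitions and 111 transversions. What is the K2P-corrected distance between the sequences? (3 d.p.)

0.131

P = 16/1060 ≈ 0.015094 and Q = 111/1060 ≈ 0.104717.
Under the Kimura two-parameter model, d = −½ ln(1 − 2P − Q) − ¼ ln(1 − 2Q).
1 − 2P − Q = 0.865095, giving −½ ln(0.865095) = 0.072458.
1 − 2Q = 0.790566, giving −¼ ln(0.790566) = 0.058752.
d = 0.072458 + 0.058752 = 0.131210.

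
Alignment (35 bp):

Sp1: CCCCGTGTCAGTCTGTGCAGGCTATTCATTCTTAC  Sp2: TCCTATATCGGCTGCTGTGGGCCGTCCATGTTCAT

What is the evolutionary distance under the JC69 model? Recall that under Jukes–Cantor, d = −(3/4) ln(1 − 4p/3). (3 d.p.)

The sequences differ at 18 of 35 sites, so p = 18/35 ≈ 0.514286.
d = −(3/4) ln(1 − 4p/3) = −0.75 ln(1 − 0.685715) = −0.75 ln(0.314285)
  = −0.75 × (-1.157455) = 0.868091 substitutions/site.

0.868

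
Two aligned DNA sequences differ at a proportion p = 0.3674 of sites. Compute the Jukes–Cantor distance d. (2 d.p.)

d = −(3/4) ln(1 − 4p/3) = −0.75 ln(1 − 0.489867) = −0.75 ln(0.510133)
  = −0.75 × (-0.673084) = 0.504813 substitutions/site.

0.50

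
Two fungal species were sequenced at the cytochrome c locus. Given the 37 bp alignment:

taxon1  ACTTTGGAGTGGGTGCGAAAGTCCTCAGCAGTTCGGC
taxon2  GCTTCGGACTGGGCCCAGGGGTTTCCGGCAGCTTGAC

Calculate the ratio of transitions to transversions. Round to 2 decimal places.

Transitions are A↔G and C↔T; transversions are all other mismatches.
Transitions: 14. Transversions: 2.
R = 14/2 = 7.00.

7.00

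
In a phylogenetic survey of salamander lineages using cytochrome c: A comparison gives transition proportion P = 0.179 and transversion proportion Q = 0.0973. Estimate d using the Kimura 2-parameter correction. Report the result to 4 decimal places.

Under the Kimura two-parameter model, d = −½ ln(1 − 2P − Q) − ¼ ln(1 − 2Q).
1 − 2P − Q = 0.5447, giving −½ ln(0.5447) = 0.303760.
1 − 2Q = 0.8054, giving −¼ ln(0.8054) = 0.054104.
d = 0.303760 + 0.054104 = 0.357864.

0.3579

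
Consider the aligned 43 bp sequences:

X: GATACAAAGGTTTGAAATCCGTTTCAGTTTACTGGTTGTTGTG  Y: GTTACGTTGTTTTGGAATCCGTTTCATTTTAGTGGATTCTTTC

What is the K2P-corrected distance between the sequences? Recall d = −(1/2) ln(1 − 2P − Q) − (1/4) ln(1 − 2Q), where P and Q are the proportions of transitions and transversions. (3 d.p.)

Of 43 sites, 3 differences are transitions and 10 are transversions, so P = 3/43 ≈ 0.069767 and Q = 10/43 ≈ 0.232558.
Under the Kimura two-parameter model, d = −½ ln(1 − 2P − Q) − ¼ ln(1 − 2Q).
1 − 2P − Q = 0.627908, giving −½ ln(0.627908) = 0.232681.
1 − 2Q = 0.534884, giving −¼ ln(0.534884) = 0.156426.
d = 0.232681 + 0.156426 = 0.389107.

0.389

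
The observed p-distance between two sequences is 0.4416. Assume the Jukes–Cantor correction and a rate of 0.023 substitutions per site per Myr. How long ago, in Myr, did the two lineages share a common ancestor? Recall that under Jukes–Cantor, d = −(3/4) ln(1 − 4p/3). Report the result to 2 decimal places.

d = −(3/4) ln(1 − 4p/3) = −0.75 ln(1 − 0.5888) = −0.75 ln(0.4112)
  = −0.75 × (-0.888676) = 0.666507 substitutions/site.
Under a molecular clock d = 2μt, so t = d/(2μ) = 0.666507 / (2 × 0.023) = 14.49 Myr.

14.49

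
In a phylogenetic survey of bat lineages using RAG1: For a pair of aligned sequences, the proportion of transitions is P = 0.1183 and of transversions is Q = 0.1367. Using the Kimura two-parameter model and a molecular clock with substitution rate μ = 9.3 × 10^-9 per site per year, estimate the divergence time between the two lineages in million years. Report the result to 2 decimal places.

16.85

Under the Kimura two-parameter model, d = −½ ln(1 − 2P − Q) − ¼ ln(1 − 2Q).
1 − 2P − Q = 0.6267, giving −½ ln(0.6267) = 0.233644.
1 − 2Q = 0.7266, giving −¼ ln(0.7266) = 0.079845.
d = 0.233644 + 0.079845 = 0.313489.
Under a molecular clock d = 2μt, so t = d/(2μ) = 0.313489 / (2 × 9.3 × 10^-9) = 16.85 million years.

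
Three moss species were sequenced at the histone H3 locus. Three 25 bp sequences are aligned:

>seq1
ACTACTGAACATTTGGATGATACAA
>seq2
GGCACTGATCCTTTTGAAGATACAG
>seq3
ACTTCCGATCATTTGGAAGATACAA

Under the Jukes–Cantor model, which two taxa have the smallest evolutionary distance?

seq1 and seq3

seq1–seq2: 8/25 differ, p = 0.320, d = 0.417.
seq1–seq3: 4/25 differ, p = 0.160, d = 0.180.
seq2–seq3: 8/25 differ, p = 0.320, d = 0.417.
The smallest distance is between seq1 and seq3.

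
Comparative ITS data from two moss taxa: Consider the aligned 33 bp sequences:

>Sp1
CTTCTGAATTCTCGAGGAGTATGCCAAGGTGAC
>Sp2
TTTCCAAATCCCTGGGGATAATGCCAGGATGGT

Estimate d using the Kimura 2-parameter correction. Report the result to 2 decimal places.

0.68

Of 33 sites, 11 differences are transitions and 2 are transversions, so P = 11/33 ≈ 0.333333 and Q = 2/33 ≈ 0.060606.
Under the Kimura two-parameter model, d = −½ ln(1 − 2P − Q) − ¼ ln(1 − 2Q).
1 − 2P − Q = 0.272728, giving −½ ln(0.272728) = 0.649640.
1 − 2Q = 0.878788, giving −¼ ln(0.878788) = 0.032303.
d = 0.649640 + 0.032303 = 0.681943.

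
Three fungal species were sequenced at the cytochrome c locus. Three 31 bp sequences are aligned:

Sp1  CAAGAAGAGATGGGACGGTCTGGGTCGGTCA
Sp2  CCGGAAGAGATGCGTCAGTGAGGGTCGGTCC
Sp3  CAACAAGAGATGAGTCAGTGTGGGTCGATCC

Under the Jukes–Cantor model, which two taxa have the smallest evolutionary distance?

Sp2 and Sp3

Sp1–Sp2: 8/31 differ, p = 0.258, d = 0.316.
Sp1–Sp3: 7/31 differ, p = 0.226, d = 0.269.
Sp2–Sp3: 6/31 differ, p = 0.194, d = 0.224.
The smallest distance is between Sp2 and Sp3.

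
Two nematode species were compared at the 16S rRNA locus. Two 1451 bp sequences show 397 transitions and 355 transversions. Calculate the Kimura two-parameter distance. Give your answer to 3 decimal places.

P = 397/1451 ≈ 0.273604 and Q = 355/1451 ≈ 0.244659.
Under the Kimura two-parameter model, d = −½ ln(1 − 2P − Q) − ¼ ln(1 − 2Q).
1 − 2P − Q = 0.208133, giving −½ ln(0.208133) = 0.784789.
1 − 2Q = 0.510682, giving −¼ ln(0.510682) = 0.168002.
d = 0.784789 + 0.168002 = 0.952791.

0.953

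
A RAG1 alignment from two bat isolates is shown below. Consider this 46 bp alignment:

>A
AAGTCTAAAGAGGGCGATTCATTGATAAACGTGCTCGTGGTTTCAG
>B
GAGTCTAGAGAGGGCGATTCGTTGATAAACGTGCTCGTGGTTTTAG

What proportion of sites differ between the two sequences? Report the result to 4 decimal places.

The sequences differ at 4 of 46 positions (sites 1, 8, 21, 44).
p = 4/46 = 0.086956… ≈ 0.0870 (to 4 d.p.).

0.0870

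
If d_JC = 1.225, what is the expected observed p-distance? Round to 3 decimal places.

p = (3/4)(1 − e^(−4d/3)) = 0.75 × (1 − e^(-1.633333)) = 0.75 × (1 − 0.195278) = 0.603542.

0.604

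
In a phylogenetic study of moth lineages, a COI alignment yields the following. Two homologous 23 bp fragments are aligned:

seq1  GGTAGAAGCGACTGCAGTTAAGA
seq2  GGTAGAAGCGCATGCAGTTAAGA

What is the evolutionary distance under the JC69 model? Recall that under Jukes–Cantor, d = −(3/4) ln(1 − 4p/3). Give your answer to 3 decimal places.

The sequences differ at 2 of 23 sites (11, 12), so p = 2/23 ≈ 0.086957.
d = −(3/4) ln(1 − 4p/3) = −0.75 ln(1 − 0.115943) = −0.75 ln(0.884057)
  = −0.75 × (-0.123234) = 0.092426 substitutions/site.

0.092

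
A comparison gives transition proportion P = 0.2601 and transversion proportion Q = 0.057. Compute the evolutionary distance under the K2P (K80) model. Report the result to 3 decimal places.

Under the Kimura two-parameter model, d = −½ ln(1 − 2P − Q) − ¼ ln(1 − 2Q).
1 − 2P − Q = 0.4228, giving −½ ln(0.4228) = 0.430428.
1 − 2Q = 0.886, giving −¼ ln(0.886) = 0.030260.
d = 0.430428 + 0.030260 = 0.460688.

0.461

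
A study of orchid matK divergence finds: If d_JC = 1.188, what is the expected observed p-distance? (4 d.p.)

p = (3/4)(1 − e^(−4d/3)) = 0.75 × (1 − e^(-1.584)) = 0.75 × (1 − 0.205153) = 0.596135.

0.5961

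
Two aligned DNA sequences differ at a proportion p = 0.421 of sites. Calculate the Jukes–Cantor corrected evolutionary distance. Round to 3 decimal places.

d = −(3/4) ln(1 − 4p/3) = −0.75 ln(1 − 0.561333) = −0.75 ln(0.438667)
  = −0.75 × (-0.824015) = 0.618011 substitutions/site.

0.618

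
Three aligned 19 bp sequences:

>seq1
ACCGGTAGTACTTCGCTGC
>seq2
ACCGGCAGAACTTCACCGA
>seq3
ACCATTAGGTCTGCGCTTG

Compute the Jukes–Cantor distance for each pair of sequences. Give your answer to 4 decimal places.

seq1–seq2: 5/19 sites differ → p ≈ 0.263158, d = −0.75 ln(1 − 0.350877) = 0.324100 ≈ 0.3241.
seq1–seq3: 7/19 sites differ → p ≈ 0.368421, d = −0.75 ln(1 − 0.491228) = 0.506816 ≈ 0.5068.
seq2–seq3: 10/19 sites differ → p ≈ 0.526316, d = −0.75 ln(1 − 0.701755) = 0.907380 ≈ 0.9074.

d(seq1,seq2) = 0.3241, d(seq1,seq3) = 0.5068, d(seq2,seq3) = 0.9074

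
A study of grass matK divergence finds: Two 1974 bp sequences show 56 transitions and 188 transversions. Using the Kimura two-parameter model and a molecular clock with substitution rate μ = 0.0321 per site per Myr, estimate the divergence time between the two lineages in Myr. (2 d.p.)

2.11

P = 56/1974 ≈ 0.028369 and Q = 188/1974 ≈ 0.095238.
Under the Kimura two-parameter model, d = −½ ln(1 − 2P − Q) − ¼ ln(1 − 2Q).
1 − 2P − Q = 0.848024, giving −½ ln(0.848024) = 0.082423.
1 − 2Q = 0.809524, giving −¼ ln(0.809524) = 0.052827.
d = 0.082423 + 0.052827 = 0.135250.
Under a molecular clock d = 2μt, so t = d/(2μ) = 0.135250 / (2 × 0.0321) = 2.11 Myr.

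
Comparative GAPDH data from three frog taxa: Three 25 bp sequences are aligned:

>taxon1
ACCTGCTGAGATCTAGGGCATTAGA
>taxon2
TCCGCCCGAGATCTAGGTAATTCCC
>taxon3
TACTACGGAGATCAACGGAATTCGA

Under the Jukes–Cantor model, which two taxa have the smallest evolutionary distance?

taxon1–taxon2: 9/25 differ, p = 0.360, d = 0.490.
taxon1–taxon3: 8/25 differ, p = 0.320, d = 0.417.
taxon2–taxon3: 9/25 differ, p = 0.360, d = 0.490.
The smallest distance is between taxon1 and taxon3.

taxon1 and taxon3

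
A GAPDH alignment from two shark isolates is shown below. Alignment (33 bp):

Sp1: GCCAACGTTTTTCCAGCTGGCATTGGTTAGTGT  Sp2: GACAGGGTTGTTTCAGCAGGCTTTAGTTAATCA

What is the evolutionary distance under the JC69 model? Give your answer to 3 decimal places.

The sequences differ at 11 of 33 sites, so p = 11/33 ≈ 0.333333.
d = −(3/4) ln(1 − 4p/3) = −0.75 ln(1 − 0.444444) = −0.75 ln(0.555556)
  = −0.75 × (-0.587786) = 0.440840 substitutions/site.

0.441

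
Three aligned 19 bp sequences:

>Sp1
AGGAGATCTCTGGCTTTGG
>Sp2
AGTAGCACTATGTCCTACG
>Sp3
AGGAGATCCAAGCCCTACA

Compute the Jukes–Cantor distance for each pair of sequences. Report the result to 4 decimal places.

Sp1–Sp2: 8/19 sites differ → p ≈ 0.421053, d = −0.75 ln(1 − 0.561404) = 0.618132 ≈ 0.6181.
Sp1–Sp3: 8/19 sites differ → p ≈ 0.421053, d = −0.75 ln(1 − 0.561404) = 0.618132 ≈ 0.6181.
Sp2–Sp3: 7/19 sites differ → p ≈ 0.368421, d = −0.75 ln(1 − 0.491228) = 0.506816 ≈ 0.5068.

d(Sp1,Sp2) = 0.6181, d(Sp1,Sp3) = 0.6181, d(Sp2,Sp3) = 0.5068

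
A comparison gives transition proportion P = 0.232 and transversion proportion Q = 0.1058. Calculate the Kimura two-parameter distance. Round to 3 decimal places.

0.481

Under the Kimura two-parameter model, d = −½ ln(1 − 2P − Q) − ¼ ln(1 − 2Q).
1 − 2P − Q = 0.4302, giving −½ ln(0.4302) = 0.421753.
1 − 2Q = 0.7884, giving −¼ ln(0.7884) = 0.059437.
d = 0.421753 + 0.059437 = 0.481190.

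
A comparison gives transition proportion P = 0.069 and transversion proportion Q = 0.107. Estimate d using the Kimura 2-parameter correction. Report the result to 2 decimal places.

0.20

Under the Kimura two-parameter model, d = −½ ln(1 − 2P − Q) − ¼ ln(1 − 2Q).
1 − 2P − Q = 0.755, giving −½ ln(0.755) = 0.140519.
1 − 2Q = 0.786, giving −¼ ln(0.786) = 0.060200.
d = 0.140519 + 0.060200 = 0.200719.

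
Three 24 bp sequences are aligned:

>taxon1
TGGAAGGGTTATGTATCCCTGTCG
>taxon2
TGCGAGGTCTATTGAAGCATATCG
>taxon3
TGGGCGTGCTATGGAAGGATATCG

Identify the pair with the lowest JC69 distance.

taxon2 and taxon3

taxon1–taxon2: 10/24 differ, p = 0.417, d = 0.608.
taxon1–taxon3: 10/24 differ, p = 0.417, d = 0.608.
taxon2–taxon3: 6/24 differ, p = 0.250, d = 0.304.
The smallest distance is between taxon2 and taxon3.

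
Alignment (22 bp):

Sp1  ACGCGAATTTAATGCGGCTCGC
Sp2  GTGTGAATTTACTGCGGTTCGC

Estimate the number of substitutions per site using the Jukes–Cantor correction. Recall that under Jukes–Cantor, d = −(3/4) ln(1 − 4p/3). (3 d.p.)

0.271

The sequences differ at 5 of 22 sites (1, 2, 4, 12, 18), so p = 5/22 ≈ 0.227273.
d = −(3/4) ln(1 − 4p/3) = −0.75 ln(1 − 0.303031) = −0.75 ln(0.696969)
  = −0.75 × (-0.361014) = 0.270761 substitutions/site.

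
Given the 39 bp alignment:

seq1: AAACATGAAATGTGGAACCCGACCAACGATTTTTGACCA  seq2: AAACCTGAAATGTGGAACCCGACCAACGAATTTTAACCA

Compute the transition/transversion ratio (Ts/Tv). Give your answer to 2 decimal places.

0.50

Transitions are A↔G and C↔T; transversions are all other mismatches.
Transitions: 1. Transversions: 2.
R = 1/2 = 0.50.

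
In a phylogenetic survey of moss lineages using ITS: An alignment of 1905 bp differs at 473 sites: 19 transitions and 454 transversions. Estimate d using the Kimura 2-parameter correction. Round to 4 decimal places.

P = 19/1905 ≈ 0.009974 and Q = 454/1905 ≈ 0.23832.
Under the Kimura two-parameter model, d = −½ ln(1 − 2P − Q) − ¼ ln(1 − 2Q).
1 − 2P − Q = 0.741732, giving −½ ln(0.741732) = 0.149384.
1 − 2Q = 0.52336, giving −¼ ln(0.52336) = 0.161871.
d = 0.149384 + 0.161871 = 0.311255.

0.3113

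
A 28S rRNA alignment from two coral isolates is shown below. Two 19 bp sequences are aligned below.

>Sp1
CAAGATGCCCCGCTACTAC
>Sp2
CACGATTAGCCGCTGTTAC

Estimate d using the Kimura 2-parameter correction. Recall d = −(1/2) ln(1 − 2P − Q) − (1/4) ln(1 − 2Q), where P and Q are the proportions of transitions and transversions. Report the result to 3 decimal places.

Of 19 sites, 2 differences are transitions and 4 are transversions, so P = 2/19 ≈ 0.105263 and Q = 4/19 ≈ 0.210526.
Under the Kimura two-parameter model, d = −½ ln(1 − 2P − Q) − ¼ ln(1 − 2Q).
1 − 2P − Q = 0.578948, giving −½ ln(0.578948) = 0.273271.
1 − 2Q = 0.578948, giving −¼ ln(0.578948) = 0.136636.
d = 0.273271 + 0.136636 = 0.409907.

0.410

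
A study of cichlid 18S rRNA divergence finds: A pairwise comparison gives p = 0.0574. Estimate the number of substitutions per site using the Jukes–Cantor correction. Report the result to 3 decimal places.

d = −(3/4) ln(1 − 4p/3) = −0.75 ln(1 − 0.076533) = −0.75 ln(0.923467)
  = −0.75 × (-0.079620) = 0.059715 substitutions/site.

0.060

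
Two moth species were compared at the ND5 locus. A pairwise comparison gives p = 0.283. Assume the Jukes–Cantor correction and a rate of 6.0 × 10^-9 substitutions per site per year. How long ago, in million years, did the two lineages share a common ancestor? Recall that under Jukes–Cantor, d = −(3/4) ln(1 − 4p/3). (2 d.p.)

d = −(3/4) ln(1 − 4p/3) = −0.75 ln(1 − 0.377333) = −0.75 ln(0.622667)
  = −0.75 × (-0.473743) = 0.355307 substitutions/site.
Under a molecular clock d = 2μt, so t = d/(2μ) = 0.355307 / (2 × 6.0 × 10^-9) = 29.61 million years.

29.61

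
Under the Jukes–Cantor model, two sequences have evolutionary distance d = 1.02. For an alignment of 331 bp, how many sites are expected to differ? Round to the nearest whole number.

185

Invert JC69: p = (3/4)(1 − e^(−4d/3)) = 0.75 × (1 − e^(-1.36)) = 0.75 × (1 − 0.256661) = 0.557504.
Expected differing sites = pL ≈ 0.557504 × 331 = 184.533824 ≈ 185.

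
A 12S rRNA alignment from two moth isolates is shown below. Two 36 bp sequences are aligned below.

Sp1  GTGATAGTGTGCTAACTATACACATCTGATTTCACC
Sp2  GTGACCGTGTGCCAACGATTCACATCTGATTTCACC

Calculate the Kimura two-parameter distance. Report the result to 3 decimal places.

Of 36 sites, 2 differences are transitions and 3 are transversions, so P = 2/36 ≈ 0.055556 and Q = 3/36 ≈ 0.083333.
Under the Kimura two-parameter model, d = −½ ln(1 − 2P − Q) − ¼ ln(1 − 2Q).
1 − 2P − Q = 0.805555, giving −½ ln(0.805555) = 0.108112.
1 − 2Q = 0.833334, giving −¼ ln(0.833334) = 0.045580.
d = 0.108112 + 0.045580 = 0.153692.

0.154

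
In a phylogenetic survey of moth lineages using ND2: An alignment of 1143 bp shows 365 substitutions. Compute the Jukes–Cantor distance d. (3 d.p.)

p = 365/1143 ≈ 0.319335.
d = −(3/4) ln(1 − 4p/3) = −0.75 ln(1 − 0.42578) = −0.75 ln(0.57422)
  = −0.75 × (-0.554743) = 0.416057 substitutions/site.

0.416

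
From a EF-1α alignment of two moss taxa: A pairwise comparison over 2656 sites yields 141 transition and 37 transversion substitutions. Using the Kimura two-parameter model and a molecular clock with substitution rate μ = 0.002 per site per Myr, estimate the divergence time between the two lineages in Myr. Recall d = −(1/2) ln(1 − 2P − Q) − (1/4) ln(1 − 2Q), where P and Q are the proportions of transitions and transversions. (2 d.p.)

17.76

P = 141/2656 ≈ 0.053087 and Q = 37/2656 ≈ 0.013931.
Under the Kimura two-parameter model, d = −½ ln(1 − 2P − Q) − ¼ ln(1 − 2Q).
1 − 2P − Q = 0.879895, giving −½ ln(0.879895) = 0.063976.
1 − 2Q = 0.972138, giving −¼ ln(0.972138) = 0.007064.
d = 0.063976 + 0.007064 = 0.071040.
Under a molecular clock d = 2μt, so t = d/(2μ) = 0.071040 / (2 × 0.002) = 17.76 Myr.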